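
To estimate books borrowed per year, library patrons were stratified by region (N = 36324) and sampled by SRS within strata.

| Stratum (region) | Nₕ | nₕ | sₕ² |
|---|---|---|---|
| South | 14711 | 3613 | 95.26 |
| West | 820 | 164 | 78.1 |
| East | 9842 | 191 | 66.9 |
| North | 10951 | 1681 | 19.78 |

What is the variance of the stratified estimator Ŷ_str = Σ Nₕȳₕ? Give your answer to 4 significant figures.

Var(Ŷ_str) = Σₕ Nₕ²(1 − fₕ)sₕ²/nₕ.
South: 14711²·(1 − 3613/14711)·95.26/3613 = 4.3045676 × 10^6.
West: 820²·(1 − 164/820)·78.1/164 = 256168.
East: 9842²·(1 − 191/9842)·66.9/191 = 3.3269665 × 10^7.
North: 10951²·(1 − 1681/10951)·19.78/1681 = 1.1945163 × 10^6.
Sum = 3.9024917 × 10^7.

3.902 × 10^7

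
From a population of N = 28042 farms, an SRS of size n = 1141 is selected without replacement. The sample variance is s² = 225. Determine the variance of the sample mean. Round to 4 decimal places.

0.1892

Under SRS without replacement, Var(ȳ) = (1 − f)·s²/n with f = n/N = 1141/28042 = 0.04068897.
Var(ȳ) = (1 − 0.04068897)·225/1141 = 0.95931103·0.19719544 = 0.18917176.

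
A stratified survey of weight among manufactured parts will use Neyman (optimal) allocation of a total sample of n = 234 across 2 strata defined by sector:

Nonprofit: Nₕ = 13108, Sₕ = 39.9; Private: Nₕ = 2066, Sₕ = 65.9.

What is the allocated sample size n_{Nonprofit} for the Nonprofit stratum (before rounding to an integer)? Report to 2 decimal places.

Neyman allocation: nₕ = n·NₕSₕ / Σⱼ NⱼSⱼ.
Σ NⱼSⱼ = 13108·39.9 + 2066·65.9 = 659158.6.
n_{Nonprofit} = 234·13108·39.9 / 659158.6 = 185.67.

185.67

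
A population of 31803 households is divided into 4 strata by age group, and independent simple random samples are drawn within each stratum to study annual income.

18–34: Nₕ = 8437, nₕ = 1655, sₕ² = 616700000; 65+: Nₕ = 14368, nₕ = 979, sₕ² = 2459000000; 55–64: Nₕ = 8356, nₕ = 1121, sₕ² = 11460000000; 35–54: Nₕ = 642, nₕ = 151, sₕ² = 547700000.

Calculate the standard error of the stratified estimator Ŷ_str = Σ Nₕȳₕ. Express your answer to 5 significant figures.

3.3522 × 10^7

Var(Ŷ_str) = Σₕ Nₕ²(1 − fₕ)sₕ²/nₕ.
18–34: 8437²·(1 − 1655/8437)·616700000/1655 = 2.1321698 × 10^13.
65+: 14368²·(1 − 979/14368)·2459000000/979 = 4.8319263 × 10^14.
55–64: 8356²·(1 − 1121/8356)·11460000000/1121 = 6.1803913 × 10^14.
35–54: 642²·(1 − 151/642)·547700000/151 = 1.1433582 × 10^12.
Sum = 1.1236968 × 10^15.
SE = √(1.1236968 × 10^15) = 3.3522 × 10^7.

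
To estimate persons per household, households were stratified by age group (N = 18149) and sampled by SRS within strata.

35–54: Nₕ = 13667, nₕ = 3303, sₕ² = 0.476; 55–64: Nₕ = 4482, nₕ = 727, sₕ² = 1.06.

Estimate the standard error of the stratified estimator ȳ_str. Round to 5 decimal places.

Var(ȳ_str) = Σₕ Wₕ²(1 − fₕ)sₕ²/nₕ with Wₕ = Nₕ/N, N = 18149.
35–54: Wₕ = 0.75304424; term = 0.75304424²·(1 − 0.24167703)·0.476/3303 = 6.1971724 × 10^-5.
55–64: Wₕ = 0.24695576; term = 0.24695576²·(1 − 0.16220437)·1.06/727 = 7.4498555 × 10^-5.
Sum = 1.3647028 × 10^-4.
SE = √(1.3647028 × 10^-4) = 0.01168.

0.01168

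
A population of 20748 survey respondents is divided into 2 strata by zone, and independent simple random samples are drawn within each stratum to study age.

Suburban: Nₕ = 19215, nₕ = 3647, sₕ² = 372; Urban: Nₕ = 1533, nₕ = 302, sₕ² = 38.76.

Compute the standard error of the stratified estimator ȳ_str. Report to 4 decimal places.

Var(ȳ_str) = Σₕ Wₕ²(1 − fₕ)sₕ²/nₕ with Wₕ = Nₕ/N, N = 20748.
Suburban: Wₕ = 0.92611336; term = 0.92611336²·(1 − 0.18979964)·372/3647 = 0.070880686.
Urban: Wₕ = 0.07388664; term = 0.07388664²·(1 − 0.19699935)·38.76/302 = 5.6263216 × 10^-4.
Sum = 0.071443318.
SE = √(0.071443318) = 0.2673.

0.2673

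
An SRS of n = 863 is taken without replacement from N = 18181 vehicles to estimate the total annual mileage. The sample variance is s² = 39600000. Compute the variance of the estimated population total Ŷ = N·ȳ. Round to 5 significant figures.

1.4448 × 10^13

Var(Ŷ) = N²·Var(ȳ) = N²·(1 − n/N)·s²/n.
f = 863/18181 = 0.04746714; Var(ȳ) = 0.95253286·39600000/863 = 43708.345.
Var(Ŷ) = 18181² · 43708.345 = 1.4447739 × 10^13.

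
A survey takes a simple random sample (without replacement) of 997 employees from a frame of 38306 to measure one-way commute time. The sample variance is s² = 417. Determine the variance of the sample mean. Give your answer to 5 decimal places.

0.40737

Under SRS without replacement, Var(ȳ) = (1 − f)·s²/n with f = n/N = 997/38306 = 0.02602725.
Var(ȳ) = (1 − 0.02602725)·417/997 = 0.97397275·0.41825476 = 0.40736874.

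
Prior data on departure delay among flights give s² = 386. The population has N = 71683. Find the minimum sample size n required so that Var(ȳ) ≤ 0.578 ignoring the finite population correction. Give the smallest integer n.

Without fpc, n₀ = s²/D = 386/0.578 = 667.8201.
Rounding up, n = 668.

668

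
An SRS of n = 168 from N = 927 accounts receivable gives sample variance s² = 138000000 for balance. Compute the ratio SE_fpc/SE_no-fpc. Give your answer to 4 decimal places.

f = n/N = 168/927 = 0.18122977.
SE_no-fpc = √(s²/n) = 906.32697; SE_fpc = √((1−f)s²/n) = 820.09832.
Ratio = √(1−f) = 0.90485923.

0.9049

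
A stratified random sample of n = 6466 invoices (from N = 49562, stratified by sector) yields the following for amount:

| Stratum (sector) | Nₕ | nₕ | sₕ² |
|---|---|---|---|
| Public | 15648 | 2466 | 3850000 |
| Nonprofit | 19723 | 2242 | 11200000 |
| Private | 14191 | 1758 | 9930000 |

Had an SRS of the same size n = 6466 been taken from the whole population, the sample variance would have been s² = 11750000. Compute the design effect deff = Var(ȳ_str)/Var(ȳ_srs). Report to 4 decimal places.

0.7835

Var(ȳ_str) = Σ Wₕ²(1−fₕ)sₕ²/nₕ with Wₕ = Nₕ/49562:
  Public: (15648/49562)²·(1−2466/15648)·3850000/2466 = 131.10225
  Nonprofit: (19723/49562)²·(1−2242/19723)·11200000/2242 = 701.17111
  Private: (14191/49562)²·(1−1758/14191)·9930000/1758 = 405.71556
  → Var(ȳ_str) = 1237.9889.
Var(ȳ_srs) = (1 − 6466/49562)·11750000/6466 = 1580.1209.
deff = 1237.9889 / 1580.1209 = 0.7835.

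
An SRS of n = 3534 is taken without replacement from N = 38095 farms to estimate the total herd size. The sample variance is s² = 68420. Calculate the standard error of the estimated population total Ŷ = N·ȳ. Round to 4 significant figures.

159700

Var(Ŷ) = N²·Var(ȳ) = N²·(1 − n/N)·s²/n.
f = 3534/38095 = 0.09276808; Var(ȳ) = 0.90723192·68420/3534 = 17.564462.
Var(Ŷ) = 38095² · 17.564462 = 2.5490057 × 10^10.
SE(Ŷ) = √(2.5490057 × 10^10) = 159700.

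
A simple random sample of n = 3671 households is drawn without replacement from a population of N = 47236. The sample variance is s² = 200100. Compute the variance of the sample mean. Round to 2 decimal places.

50.27

Under SRS without replacement, Var(ȳ) = (1 − f)·s²/n with f = n/N = 3671/47236 = 0.07771615.
Var(ȳ) = (1 − 0.07771615)·200100/3671 = 0.92228385·54.508308 = 50.272133.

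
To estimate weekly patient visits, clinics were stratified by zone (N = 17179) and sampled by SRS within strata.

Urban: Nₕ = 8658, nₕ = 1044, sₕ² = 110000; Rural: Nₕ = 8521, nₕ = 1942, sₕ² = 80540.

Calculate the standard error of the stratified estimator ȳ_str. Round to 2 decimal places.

Var(ȳ_str) = Σₕ Wₕ²(1 − fₕ)sₕ²/nₕ with Wₕ = Nₕ/N, N = 17179.
Urban: Wₕ = 0.50398743; term = 0.50398743²·(1 − 0.12058212)·110000/1044 = 23.535687.
Rural: Wₕ = 0.49601257; term = 0.49601257²·(1 − 0.22790752)·80540/1942 = 7.8780202.
Sum = 31.413707.
SE = √(31.413707) = 5.60.

5.60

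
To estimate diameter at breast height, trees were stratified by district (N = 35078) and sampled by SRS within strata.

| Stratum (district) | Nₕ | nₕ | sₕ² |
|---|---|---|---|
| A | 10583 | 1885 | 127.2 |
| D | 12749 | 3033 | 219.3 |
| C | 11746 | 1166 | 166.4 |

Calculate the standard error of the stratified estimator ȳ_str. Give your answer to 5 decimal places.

0.16352

Var(ȳ_str) = Σₕ Wₕ²(1 − fₕ)sₕ²/nₕ with Wₕ = Nₕ/N, N = 35078.
A: Wₕ = 0.30169907; term = 0.30169907²·(1 − 0.17811585)·127.2/1885 = 0.0050481739.
D: Wₕ = 0.36344717; term = 0.36344717²·(1 − 0.23790101)·219.3/3033 = 0.007278807.
C: Wₕ = 0.33485375; term = 0.33485375²·(1 − 0.09926784)·166.4/1166 = 0.014413212.
Sum = 0.026740193.
SE = √(0.026740193) = 0.16352.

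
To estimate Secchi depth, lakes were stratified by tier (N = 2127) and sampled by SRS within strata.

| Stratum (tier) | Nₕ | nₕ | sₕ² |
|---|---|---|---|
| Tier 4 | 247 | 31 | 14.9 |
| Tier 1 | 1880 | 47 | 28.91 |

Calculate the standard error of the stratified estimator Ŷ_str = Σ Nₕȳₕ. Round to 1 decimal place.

Var(Ŷ_str) = Σₕ Nₕ²(1 − fₕ)sₕ²/nₕ.
Tier 4: 247²·(1 − 31/247)·14.9/31 = 25643.381.
Tier 1: 1880²·(1 − 47/1880)·28.91/47 = 2.1196812 × 10^6.
Sum = 2.1453246 × 10^6.
SE = √(2.1453246 × 10^6) = 1464.7.

1464.7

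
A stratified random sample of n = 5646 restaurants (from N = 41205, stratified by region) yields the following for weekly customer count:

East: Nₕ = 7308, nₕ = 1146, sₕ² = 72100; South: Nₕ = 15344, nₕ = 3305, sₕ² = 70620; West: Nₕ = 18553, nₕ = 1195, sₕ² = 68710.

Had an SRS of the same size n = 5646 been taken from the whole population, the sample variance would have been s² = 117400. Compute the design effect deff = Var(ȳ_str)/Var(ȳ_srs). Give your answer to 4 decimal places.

Var(ȳ_str) = Σ Wₕ²(1−fₕ)sₕ²/nₕ with Wₕ = Nₕ/41205:
  East: (7308/41205)²·(1−1146/7308)·72100/1146 = 1.6686722
  South: (15344/41205)²·(1−3305/15344)·70620/3305 = 2.324799
  West: (18553/41205)²·(1−1195/18553)·68710/1195 = 10.906014
  → Var(ȳ_str) = 14.899485.
Var(ȳ_srs) = (1 − 5646/41205)·117400/5646 = 17.944313.
deff = 14.899485 / 17.944313 = 0.8303.

0.8303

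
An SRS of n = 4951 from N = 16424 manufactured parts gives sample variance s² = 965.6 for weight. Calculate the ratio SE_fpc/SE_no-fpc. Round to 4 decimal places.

0.8358

f = n/N = 4951/16424 = 0.30144910.
SE_no-fpc = √(s²/n) = 0.44162349; SE_fpc = √((1−f)s²/n) = 0.36910608.
Ratio = √(1−f) = 0.83579358.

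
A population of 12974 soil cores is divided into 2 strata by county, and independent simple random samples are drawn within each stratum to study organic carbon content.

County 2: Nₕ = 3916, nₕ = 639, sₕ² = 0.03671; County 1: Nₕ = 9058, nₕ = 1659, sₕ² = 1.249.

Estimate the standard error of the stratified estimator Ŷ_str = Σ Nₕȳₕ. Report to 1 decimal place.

226.3

Var(Ŷ_str) = Σₕ Nₕ²(1 − fₕ)sₕ²/nₕ.
County 2: 3916²·(1 − 639/3916)·0.03671/639 = 737.22941.
County 1: 9058²·(1 − 1659/9058)·1.249/1659 = 50456.997.
Sum = 51194.226.
SE = √(51194.226) = 226.3.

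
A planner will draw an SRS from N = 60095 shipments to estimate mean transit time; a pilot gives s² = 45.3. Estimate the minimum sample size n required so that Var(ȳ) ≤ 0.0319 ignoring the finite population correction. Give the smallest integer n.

Without fpc, n₀ = s²/D = 45.3/0.0319 = 1420.0627.
Rounding up, n = 1421.

1421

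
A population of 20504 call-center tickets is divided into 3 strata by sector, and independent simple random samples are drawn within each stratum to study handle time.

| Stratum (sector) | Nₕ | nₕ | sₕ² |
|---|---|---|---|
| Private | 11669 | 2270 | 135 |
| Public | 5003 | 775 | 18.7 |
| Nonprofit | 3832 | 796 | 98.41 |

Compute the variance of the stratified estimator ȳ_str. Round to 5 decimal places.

0.02015

Var(ȳ_str) = Σₕ Wₕ²(1 − fₕ)sₕ²/nₕ with Wₕ = Nₕ/N, N = 20504.
Private: Wₕ = 0.56910847; term = 0.56910847²·(1 − 0.19453252)·135/2270 = 0.015514794.
Public: Wₕ = 0.24400117; term = 0.24400117²·(1 − 0.15490706)·18.7/775 = 0.0012140266.
Nonprofit: Wₕ = 0.18689036; term = 0.18689036²·(1 − 0.20772443)·98.41/796 = 0.0034211825.
Sum = 0.020150003.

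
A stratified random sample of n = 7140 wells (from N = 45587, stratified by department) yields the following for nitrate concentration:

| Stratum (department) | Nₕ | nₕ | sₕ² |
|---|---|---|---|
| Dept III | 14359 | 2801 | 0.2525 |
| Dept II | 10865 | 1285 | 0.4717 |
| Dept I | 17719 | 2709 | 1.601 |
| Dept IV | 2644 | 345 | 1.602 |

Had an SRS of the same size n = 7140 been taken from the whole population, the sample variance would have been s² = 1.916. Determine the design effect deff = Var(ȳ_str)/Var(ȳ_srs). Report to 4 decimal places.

Var(ȳ_str) = Σ Wₕ²(1−fₕ)sₕ²/nₕ with Wₕ = Nₕ/45587:
  Dept III: (14359/45587)²·(1−2801/14359)·0.2525/2801 = 7.1990159 × 10^-6
  Dept II: (10865/45587)²·(1−1285/10865)·0.4717/1285 = 1.8385522 × 10^-5
  Dept I: (17719/45587)²·(1−2709/17719)·1.601/2709 = 7.5634545 × 10^-5
  Dept IV: (2644/45587)²·(1−345/2644)·1.602/345 = 1.358194 × 10^-5
  → Var(ȳ_str) = 1.1480102 × 10^-4.
Var(ȳ_srs) = (1 − 7140/45587)·1.916/7140 = 2.2631781 × 10^-4.
deff = (1.1480102 × 10^-4) / (2.2631781 × 10^-4) = 0.5073.

0.5073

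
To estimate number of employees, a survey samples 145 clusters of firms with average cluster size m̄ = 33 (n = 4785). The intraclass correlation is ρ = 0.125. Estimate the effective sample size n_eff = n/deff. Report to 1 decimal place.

deff = 1 + (33 − 1)·0.125 = 1 + 4 = 5.
n_eff = 4785 / 5 = 957.0.

957.0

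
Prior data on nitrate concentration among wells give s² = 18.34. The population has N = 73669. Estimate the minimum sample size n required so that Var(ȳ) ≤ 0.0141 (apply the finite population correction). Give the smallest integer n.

1279

Without fpc, n₀ = s²/D = 18.34/0.0141 = 1300.7092.
With fpc, (1 − n/N)·s²/n ≤ D requires n ≥ n₀/(1 + n₀/N) = 1300.7092/(1 + 1300.7092/73669) = 1278.1422.
Rounding up, n = 1279.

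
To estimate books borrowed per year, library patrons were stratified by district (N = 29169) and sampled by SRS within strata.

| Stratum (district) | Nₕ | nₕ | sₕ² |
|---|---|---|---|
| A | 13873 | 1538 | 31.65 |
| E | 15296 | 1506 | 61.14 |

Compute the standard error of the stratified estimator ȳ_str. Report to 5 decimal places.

0.11918

Var(ȳ_str) = Σₕ Wₕ²(1 − fₕ)sₕ²/nₕ with Wₕ = Nₕ/N, N = 29169.
A: Wₕ = 0.47560767; term = 0.47560767²·(1 − 0.11086283)·31.65/1538 = 0.0041388896.
E: Wₕ = 0.52439233; term = 0.52439233²·(1 − 0.09845711)·61.14/1506 = 0.01006467.
Sum = 0.01420356.
SE = √(0.01420356) = 0.11918.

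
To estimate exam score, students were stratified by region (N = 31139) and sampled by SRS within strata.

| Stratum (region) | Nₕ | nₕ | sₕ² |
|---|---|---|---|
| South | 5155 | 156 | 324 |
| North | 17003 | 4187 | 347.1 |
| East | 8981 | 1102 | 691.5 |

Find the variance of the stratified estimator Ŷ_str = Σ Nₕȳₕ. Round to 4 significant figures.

1.160 × 10^8

Var(Ŷ_str) = Σₕ Nₕ²(1 − fₕ)sₕ²/nₕ.
South: 5155²·(1 − 156/5155)·324/156 = 5.3521986 × 10^7.
North: 17003²·(1 − 4187/17003)·347.1/4187 = 1.8064656 × 10^7.
East: 8981²·(1 − 1102/8981)·691.5/1102 = 4.4402394 × 10^7.
Sum = 1.1598904 × 10^8.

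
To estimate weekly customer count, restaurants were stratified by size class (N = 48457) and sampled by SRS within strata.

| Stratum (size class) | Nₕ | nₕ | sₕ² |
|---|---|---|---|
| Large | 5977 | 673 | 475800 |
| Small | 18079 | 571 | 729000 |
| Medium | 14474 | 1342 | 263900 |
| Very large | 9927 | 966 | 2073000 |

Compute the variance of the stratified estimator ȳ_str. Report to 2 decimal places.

278.87

Var(ȳ_str) = Σₕ Wₕ²(1 − fₕ)sₕ²/nₕ with Wₕ = Nₕ/N, N = 48457.
Large: Wₕ = 0.12334647; term = 0.12334647²·(1 − 0.11259829)·475800/673 = 9.5451575.
Small: Wₕ = 0.37309367; term = 0.37309367²·(1 − 0.03158361)·729000/571 = 172.10335.
Medium: Wₕ = 0.29869781; term = 0.29869781²·(1 − 0.09271798)·263900/1342 = 15.918175.
Very large: Wₕ = 0.20486204; term = 0.20486204²·(1 − 0.09731037)·2073000/966 = 81.298705.
Sum = 278.86539.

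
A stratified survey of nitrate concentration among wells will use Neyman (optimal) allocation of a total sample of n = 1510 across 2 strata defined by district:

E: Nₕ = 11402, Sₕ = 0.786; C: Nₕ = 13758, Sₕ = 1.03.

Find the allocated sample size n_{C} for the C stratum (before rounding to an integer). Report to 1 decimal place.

Neyman allocation: nₕ = n·NₕSₕ / Σⱼ NⱼSⱼ.
Σ NⱼSⱼ = 11402·0.786 + 13758·1.03 = 23132.712.
n_{C} = 1510·13758·1.03 / 23132.712 = 925.0.

925.0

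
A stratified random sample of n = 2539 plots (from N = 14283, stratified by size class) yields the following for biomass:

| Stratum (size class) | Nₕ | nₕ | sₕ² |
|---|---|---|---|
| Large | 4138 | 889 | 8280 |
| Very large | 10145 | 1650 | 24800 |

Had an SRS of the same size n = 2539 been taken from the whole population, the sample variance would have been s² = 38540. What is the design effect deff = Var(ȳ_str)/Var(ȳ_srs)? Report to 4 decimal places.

0.5579

Var(ȳ_str) = Σ Wₕ²(1−fₕ)sₕ²/nₕ with Wₕ = Nₕ/14283:
  Large: (4138/14283)²·(1−889/4138)·8280/889 = 0.61380426
  Very large: (10145/14283)²·(1−1650/10145)·24800/1650 = 6.3495698
  → Var(ȳ_str) = 6.9633741.
Var(ȳ_srs) = (1 − 2539/14283)·38540/2539 = 12.480892.
deff = 6.9633741 / 12.480892 = 0.5579.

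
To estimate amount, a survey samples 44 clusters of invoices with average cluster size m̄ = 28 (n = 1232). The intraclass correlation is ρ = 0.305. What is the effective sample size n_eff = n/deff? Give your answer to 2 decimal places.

133.41

deff = 1 + (28 − 1)·0.305 = 1 + 8.235 = 9.235.
n_eff = 1232 / 9.235 = 133.41.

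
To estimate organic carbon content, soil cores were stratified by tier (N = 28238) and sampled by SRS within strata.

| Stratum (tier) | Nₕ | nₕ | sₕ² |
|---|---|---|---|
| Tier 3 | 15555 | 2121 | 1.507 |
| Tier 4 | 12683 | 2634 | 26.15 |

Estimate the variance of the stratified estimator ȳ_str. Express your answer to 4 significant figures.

0.001773

Var(ȳ_str) = Σₕ Wₕ²(1 − fₕ)sₕ²/nₕ with Wₕ = Nₕ/N, N = 28238.
Tier 3: Wₕ = 0.55085346; term = 0.55085346²·(1 − 0.13635487)·1.507/2121 = 1.8620017 × 10^-4.
Tier 4: Wₕ = 0.44914654; term = 0.44914654²·(1 − 0.20767957)·26.15/2634 = 0.0015868391.
Sum = 0.0017730393.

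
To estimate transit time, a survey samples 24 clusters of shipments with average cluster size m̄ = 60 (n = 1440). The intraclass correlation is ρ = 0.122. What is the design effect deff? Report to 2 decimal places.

deff = 1 + (60 − 1)·0.122 = 1 + 7.198 = 8.198.

8.20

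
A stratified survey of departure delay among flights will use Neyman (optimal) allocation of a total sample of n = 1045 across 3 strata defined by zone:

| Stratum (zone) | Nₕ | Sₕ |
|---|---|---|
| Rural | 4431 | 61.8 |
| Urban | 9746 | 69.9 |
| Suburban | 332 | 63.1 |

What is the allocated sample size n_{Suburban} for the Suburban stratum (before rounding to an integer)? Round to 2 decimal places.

22.43

Neyman allocation: nₕ = n·NₕSₕ / Σⱼ NⱼSⱼ.
Σ NⱼSⱼ = 4431·61.8 + 9746·69.9 + 332·63.1 = 976030.4.
n_{Suburban} = 1045·332·63.1 / 976030.4 = 22.43.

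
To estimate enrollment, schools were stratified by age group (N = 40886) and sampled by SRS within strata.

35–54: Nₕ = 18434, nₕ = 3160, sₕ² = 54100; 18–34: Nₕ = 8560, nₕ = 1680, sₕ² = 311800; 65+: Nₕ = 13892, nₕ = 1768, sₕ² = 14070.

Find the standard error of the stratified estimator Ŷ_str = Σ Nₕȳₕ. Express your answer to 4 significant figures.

Var(Ŷ_str) = Σₕ Nₕ²(1 − fₕ)sₕ²/nₕ.
35–54: 18434²·(1 − 3160/18434)·54100/3160 = 4.8203942 × 10^9.
18–34: 8560²·(1 − 1680/8560)·311800/1680 = 1.0930223 × 10^10.
65+: 13892²·(1 − 1768/13892)·14070/1768 = 1.3403633 × 10^9.
Sum = 1.7090981 × 10^10.
SE = √(1.7090981 × 10^10) = 130700.

130700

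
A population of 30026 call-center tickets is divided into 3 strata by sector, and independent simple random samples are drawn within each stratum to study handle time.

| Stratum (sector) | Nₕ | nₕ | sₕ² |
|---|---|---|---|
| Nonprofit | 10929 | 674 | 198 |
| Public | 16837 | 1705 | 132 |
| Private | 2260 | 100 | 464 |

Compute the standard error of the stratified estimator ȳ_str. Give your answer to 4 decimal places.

0.2890

Var(ȳ_str) = Σₕ Wₕ²(1 − fₕ)sₕ²/nₕ with Wₕ = Nₕ/N, N = 30026.
Nonprofit: Wₕ = 0.36398455; term = 0.36398455²·(1 − 0.06167078)·198/674 = 0.036519635.
Public: Wₕ = 0.56074735; term = 0.56074735²·(1 − 0.10126507)·132/1705 = 0.021878404.
Private: Wₕ = 0.07526810; term = 0.07526810²·(1 − 0.04424779)·464/100 = 0.025123793.
Sum = 0.083521832.
SE = √(0.083521832) = 0.2890.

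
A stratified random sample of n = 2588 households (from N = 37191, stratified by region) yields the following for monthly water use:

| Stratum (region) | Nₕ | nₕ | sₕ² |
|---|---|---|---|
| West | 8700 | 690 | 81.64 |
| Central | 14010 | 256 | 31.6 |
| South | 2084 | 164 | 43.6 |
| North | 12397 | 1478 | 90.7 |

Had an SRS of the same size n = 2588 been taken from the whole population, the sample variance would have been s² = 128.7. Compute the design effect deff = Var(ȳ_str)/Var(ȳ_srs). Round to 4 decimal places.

Var(ȳ_str) = Σ Wₕ²(1−fₕ)sₕ²/nₕ with Wₕ = Nₕ/37191:
  West: (8700/37191)²·(1−690/8700)·81.64/690 = 0.0059611488
  Central: (14010/37191)²·(1−256/14010)·31.6/256 = 0.01719644
  South: (2084/37191)²·(1−164/2084)·43.6/164 = 7.6907 × 10^-4
  North: (12397/37191)²·(1−1478/12397)·90.7/1478 = 0.0060056028
  → Var(ȳ_str) = 0.029932262.
Var(ȳ_srs) = (1 − 2588/37191)·128.7/2588 = 0.046269006.
deff = 0.029932262 / 0.046269006 = 0.6469.

0.6469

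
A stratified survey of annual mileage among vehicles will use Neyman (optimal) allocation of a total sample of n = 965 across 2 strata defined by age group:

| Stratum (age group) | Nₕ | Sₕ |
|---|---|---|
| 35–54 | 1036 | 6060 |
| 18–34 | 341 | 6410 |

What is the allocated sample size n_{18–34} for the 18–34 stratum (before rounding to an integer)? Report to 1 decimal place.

Neyman allocation: nₕ = n·NₕSₕ / Σⱼ NⱼSⱼ.
Σ NⱼSⱼ = 1036·6060 + 341·6410 = 8.46397 × 10^6.
n_{18–34} = 965·341·6410 / (8.46397 × 10^6) = 249.2.

249.2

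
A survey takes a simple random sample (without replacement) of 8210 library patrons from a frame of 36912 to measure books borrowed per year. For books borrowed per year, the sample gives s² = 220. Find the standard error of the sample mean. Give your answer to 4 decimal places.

0.1443

Under SRS without replacement, Var(ȳ) = (1 − f)·s²/n with f = n/N = 8210/36912 = 0.22242089.
Var(ȳ) = (1 − 0.22242089)·220/8210 = 0.77757911·0.02679659 = 0.020836468.
SE(ȳ) = √(0.020836468) = 0.1443.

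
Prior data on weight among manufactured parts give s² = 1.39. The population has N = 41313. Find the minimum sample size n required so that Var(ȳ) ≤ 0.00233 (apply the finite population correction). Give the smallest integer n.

Without fpc, n₀ = s²/D = 1.39/0.00233 = 596.5665.
With fpc, (1 − n/N)·s²/n ≤ D requires n ≥ n₀/(1 + n₀/N) = 596.5665/(1 + 596.5665/41313) = 588.0746.
Rounding up, n = 589.

589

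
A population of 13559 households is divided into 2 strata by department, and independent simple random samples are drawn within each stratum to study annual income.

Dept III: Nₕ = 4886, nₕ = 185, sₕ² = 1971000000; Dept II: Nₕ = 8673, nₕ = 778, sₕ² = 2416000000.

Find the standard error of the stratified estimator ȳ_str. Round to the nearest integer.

1577

Var(ȳ_str) = Σₕ Wₕ²(1 − fₕ)sₕ²/nₕ with Wₕ = Nₕ/N, N = 13559.
Dept III: Wₕ = 0.36035106; term = 0.36035106²·(1 − 0.03786328)·1971000000/185 = 1.3310773 × 10^6.
Dept II: Wₕ = 0.63964894; term = 0.63964894²·(1 − 0.08970368)·2416000000/778 = 1.1566008 × 10^6.
Sum = 2.4876781 × 10^6.
SE = √(2.4876781 × 10^6) = 1577.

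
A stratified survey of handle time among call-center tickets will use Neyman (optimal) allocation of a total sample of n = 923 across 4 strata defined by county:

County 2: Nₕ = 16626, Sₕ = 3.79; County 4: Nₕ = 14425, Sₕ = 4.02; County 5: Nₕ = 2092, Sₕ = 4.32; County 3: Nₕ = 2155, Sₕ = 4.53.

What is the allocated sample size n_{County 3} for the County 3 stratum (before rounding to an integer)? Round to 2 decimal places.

64.45

Neyman allocation: nₕ = n·NₕSₕ / Σⱼ NⱼSⱼ.
Σ NⱼSⱼ = 16626·3.79 + 14425·4.02 + 2092·4.32 + 2155·4.53 = 139800.63.
n_{County 3} = 923·2155·4.53 / 139800.63 = 64.45.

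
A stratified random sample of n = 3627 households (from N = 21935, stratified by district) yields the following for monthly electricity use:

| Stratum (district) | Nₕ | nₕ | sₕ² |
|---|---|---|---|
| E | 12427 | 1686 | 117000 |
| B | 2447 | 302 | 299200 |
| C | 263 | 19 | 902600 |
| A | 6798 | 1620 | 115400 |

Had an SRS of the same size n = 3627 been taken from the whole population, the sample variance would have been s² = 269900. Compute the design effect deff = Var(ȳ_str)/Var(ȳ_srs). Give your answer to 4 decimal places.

0.6699

Var(ȳ_str) = Σ Wₕ²(1−fₕ)sₕ²/nₕ with Wₕ = Nₕ/21935:
  E: (12427/21935)²·(1−1686/12427)·117000/1686 = 19.251476
  B: (2447/21935)²·(1−302/2447)·299200/302 = 10.807883
  C: (263/21935)²·(1−19/263)·902600/19 = 6.3359541
  A: (6798/21935)²·(1−1620/6798)·115400/1620 = 5.2114518
  → Var(ȳ_str) = 41.606765.
Var(ȳ_srs) = (1 − 3627/21935)·269900/3627 = 62.10958.
deff = 41.606765 / 62.10958 = 0.6699.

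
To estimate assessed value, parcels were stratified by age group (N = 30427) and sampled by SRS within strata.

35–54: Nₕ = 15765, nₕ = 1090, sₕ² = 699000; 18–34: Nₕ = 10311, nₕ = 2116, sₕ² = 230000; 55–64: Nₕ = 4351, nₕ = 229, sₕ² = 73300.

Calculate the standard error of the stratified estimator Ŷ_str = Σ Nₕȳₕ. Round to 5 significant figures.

Var(Ŷ_str) = Σₕ Nₕ²(1 − fₕ)sₕ²/nₕ.
35–54: 15765²·(1 − 1090/15765)·699000/1090 = 1.4836203 × 10^11.
18–34: 10311²·(1 − 2116/10311)·230000/2116 = 9.1846353 × 10^9.
55–64: 4351²·(1 − 229/4351)·73300/229 = 5.7407094 × 10^9.
Sum = 1.6328737 × 10^11.
SE = √(1.6328737 × 10^11) = 404090.

404090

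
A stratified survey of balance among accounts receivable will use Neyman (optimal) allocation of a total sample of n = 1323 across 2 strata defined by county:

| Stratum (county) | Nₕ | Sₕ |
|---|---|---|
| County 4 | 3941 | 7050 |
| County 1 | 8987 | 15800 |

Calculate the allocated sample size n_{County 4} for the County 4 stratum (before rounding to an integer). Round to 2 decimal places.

Neyman allocation: nₕ = n·NₕSₕ / Σⱼ NⱼSⱼ.
Σ NⱼSⱼ = 3941·7050 + 8987·15800 = 1.6977865 × 10^8.
n_{County 4} = 1323·3941·7050 / (1.6977865 × 10^8) = 216.51.

216.51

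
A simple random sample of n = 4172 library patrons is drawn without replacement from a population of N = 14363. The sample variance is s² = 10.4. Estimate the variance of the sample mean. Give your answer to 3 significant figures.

Under SRS without replacement, Var(ȳ) = (1 − f)·s²/n with f = n/N = 4172/14363 = 0.29046857.
Var(ȳ) = (1 − 0.29046857)·10.4/4172 = 0.70953143·0.0024928092 = 0.0017687265.

0.00177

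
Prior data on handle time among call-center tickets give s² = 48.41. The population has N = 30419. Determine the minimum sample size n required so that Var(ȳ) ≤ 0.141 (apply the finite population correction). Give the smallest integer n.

Without fpc, n₀ = s²/D = 48.41/0.141 = 343.3333.
With fpc, (1 − n/N)·s²/n ≤ D requires n ≥ n₀/(1 + n₀/N) = 343.3333/(1 + 343.3333/30419) = 339.5014.
Rounding up, n = 340.

340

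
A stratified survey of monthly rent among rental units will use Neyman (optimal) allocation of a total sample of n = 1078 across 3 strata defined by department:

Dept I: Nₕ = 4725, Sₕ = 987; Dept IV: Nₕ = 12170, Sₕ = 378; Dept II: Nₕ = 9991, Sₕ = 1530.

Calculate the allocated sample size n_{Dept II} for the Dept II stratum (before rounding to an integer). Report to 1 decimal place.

Neyman allocation: nₕ = n·NₕSₕ / Σⱼ NⱼSⱼ.
Σ NⱼSⱼ = 4725·987 + 12170·378 + 9991·1530 = 2.4550065 × 10^7.
n_{Dept II} = 1078·9991·1530 / (2.4550065 × 10^7) = 671.2.

671.2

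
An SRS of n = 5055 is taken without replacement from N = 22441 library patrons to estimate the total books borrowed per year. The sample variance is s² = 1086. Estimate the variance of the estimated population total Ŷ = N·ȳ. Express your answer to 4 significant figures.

Var(Ŷ) = N²·Var(ȳ) = N²·(1 − n/N)·s²/n.
f = 5055/22441 = 0.22525734; Var(ȳ) = 0.77474266·1086/5055 = 0.16644323.
Var(Ŷ) = 22441² · 0.16644323 = 8.3820558 × 10^7.

8.382 × 10^7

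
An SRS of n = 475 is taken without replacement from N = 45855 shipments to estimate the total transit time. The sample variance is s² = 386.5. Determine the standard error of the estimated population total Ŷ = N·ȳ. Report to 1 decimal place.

Var(Ŷ) = N²·Var(ȳ) = N²·(1 − n/N)·s²/n.
f = 475/45855 = 0.01035874; Var(ȳ) = 0.98964126·386.5/475 = 0.80525547.
Var(Ŷ) = 45855² · 0.80525547 = 1.6931954 × 10^9.
SE(Ŷ) = √(1.6931954 × 10^9) = 41148.5.

41148.5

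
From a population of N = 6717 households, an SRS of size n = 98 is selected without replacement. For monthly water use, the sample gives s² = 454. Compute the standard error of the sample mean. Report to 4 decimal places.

2.1366

Under SRS without replacement, Var(ȳ) = (1 − f)·s²/n with f = n/N = 98/6717 = 0.01458985.
Var(ȳ) = (1 − 0.01458985)·454/98 = 0.98541015·4.6326531 = 4.5650634.
SE(ȳ) = √(4.5650634) = 2.1366.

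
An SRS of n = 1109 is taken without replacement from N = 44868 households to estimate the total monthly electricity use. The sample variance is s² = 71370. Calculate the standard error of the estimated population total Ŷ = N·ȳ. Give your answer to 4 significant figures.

355500

Var(Ŷ) = N²·Var(ȳ) = N²·(1 − n/N)·s²/n.
f = 1109/44868 = 0.02471695; Var(ȳ) = 0.97528305·71370/1109 = 62.764609.
Var(Ŷ) = 44868² · 62.764609 = 1.2635378 × 10^11.
SE(Ŷ) = √(1.2635378 × 10^11) = 355500.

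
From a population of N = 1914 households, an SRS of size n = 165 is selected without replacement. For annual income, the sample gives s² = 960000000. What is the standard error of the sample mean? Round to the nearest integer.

Under SRS without replacement, Var(ȳ) = (1 − f)·s²/n with f = n/N = 165/1914 = 0.08620690.
Var(ȳ) = (1 − 0.08620690)·960000000/165 = 0.91379310·5.8181818 × 10^6 = 5.3166144 × 10^6.
SE(ȳ) = √(5.3166144 × 10^6) = 2306.

2306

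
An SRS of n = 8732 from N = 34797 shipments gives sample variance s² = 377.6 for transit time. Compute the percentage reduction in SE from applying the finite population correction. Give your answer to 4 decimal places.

f = n/N = 8732/34797 = 0.25094117.
SE_no-fpc = √(s²/n) = 0.2079501; SE_fpc = √((1−f)s²/n) = 0.17997703.
Ratio = √(1−f) = 0.86548185. Reduction = 100·(1 − 0.86548185) = 13.4518%.

13.4518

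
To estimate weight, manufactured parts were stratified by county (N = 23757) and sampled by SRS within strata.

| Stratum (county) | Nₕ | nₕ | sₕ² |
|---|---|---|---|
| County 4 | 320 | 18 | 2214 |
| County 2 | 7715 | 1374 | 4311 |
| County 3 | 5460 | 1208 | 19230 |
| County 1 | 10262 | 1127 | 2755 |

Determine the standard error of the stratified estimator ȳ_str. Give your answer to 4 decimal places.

1.1636

Var(ȳ_str) = Σₕ Wₕ²(1 − fₕ)sₕ²/nₕ with Wₕ = Nₕ/N, N = 23757.
County 4: Wₕ = 0.01346971; term = 0.01346971²·(1 − 0.05625000)·2214/18 = 0.021060993.
County 2: Wₕ = 0.32474639; term = 0.32474639²·(1 − 0.17809462)·4311/1374 = 0.27195796.
County 3: Wₕ = 0.22982700; term = 0.22982700²·(1 − 0.22124542)·19230/1208 = 0.65480962.
County 1: Wₕ = 0.43195690; term = 0.43195690²·(1 − 0.10982265)·2755/1127 = 0.40602713.
Sum = 1.3538557.
SE = √(1.3538557) = 1.1636.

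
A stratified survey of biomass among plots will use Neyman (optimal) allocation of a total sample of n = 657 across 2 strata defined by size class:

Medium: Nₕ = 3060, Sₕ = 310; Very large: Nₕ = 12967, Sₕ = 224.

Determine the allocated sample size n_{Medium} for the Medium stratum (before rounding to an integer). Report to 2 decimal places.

161.74

Neyman allocation: nₕ = n·NₕSₕ / Σⱼ NⱼSⱼ.
Σ NⱼSⱼ = 3060·310 + 12967·224 = 3.853208 × 10^6.
n_{Medium} = 657·3060·310 / (3.853208 × 10^6) = 161.74.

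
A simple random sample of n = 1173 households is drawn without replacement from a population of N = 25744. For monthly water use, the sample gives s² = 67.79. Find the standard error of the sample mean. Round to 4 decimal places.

0.2349

Under SRS without replacement, Var(ȳ) = (1 − f)·s²/n with f = n/N = 1173/25744 = 0.04556401.
Var(ȳ) = (1 − 0.04556401)·67.79/1173 = 0.95443599·0.057791986 = 0.055158751.
SE(ȳ) = √(0.055158751) = 0.2349.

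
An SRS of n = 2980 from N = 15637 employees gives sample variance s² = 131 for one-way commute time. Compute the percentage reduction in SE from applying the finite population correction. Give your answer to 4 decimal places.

10.0319

f = n/N = 2980/15637 = 0.19057364.
SE_no-fpc = √(s²/n) = 0.20966576; SE_fpc = √((1−f)s²/n) = 0.18863236.
Ratio = √(1−f) = 0.89968125. Reduction = 100·(1 − 0.89968125) = 10.0319%.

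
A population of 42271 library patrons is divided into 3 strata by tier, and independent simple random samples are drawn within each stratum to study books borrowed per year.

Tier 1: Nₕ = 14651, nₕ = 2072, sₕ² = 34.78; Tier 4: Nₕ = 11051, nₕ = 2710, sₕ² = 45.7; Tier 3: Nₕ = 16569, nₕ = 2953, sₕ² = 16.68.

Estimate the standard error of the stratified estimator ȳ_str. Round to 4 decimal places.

Var(ȳ_str) = Σₕ Wₕ²(1 − fₕ)sₕ²/nₕ with Wₕ = Nₕ/N, N = 42271.
Tier 1: Wₕ = 0.34659696; term = 0.34659696²·(1 − 0.14142379)·34.78/2072 = 0.0017312834.
Tier 4: Wₕ = 0.26143219; term = 0.26143219²·(1 − 0.24522668)·45.7/2710 = 8.6992451 × 10^-4.
Tier 3: Wₕ = 0.39197085; term = 0.39197085²·(1 − 0.17822439)·16.68/2953 = 7.1317054 × 10^-4.
Sum = 0.0033143785.
SE = √(0.0033143785) = 0.0576.

0.0576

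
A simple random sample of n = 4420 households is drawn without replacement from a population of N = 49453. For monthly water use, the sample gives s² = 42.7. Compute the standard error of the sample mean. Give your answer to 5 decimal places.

Under SRS without replacement, Var(ȳ) = (1 − f)·s²/n with f = n/N = 4420/49453 = 0.08937779.
Var(ȳ) = (1 − 0.08937779)·42.7/4420 = 0.91062221·0.0096606335 = 0.0087971874.
SE(ȳ) = √(0.0087971874) = 0.09379.

0.09379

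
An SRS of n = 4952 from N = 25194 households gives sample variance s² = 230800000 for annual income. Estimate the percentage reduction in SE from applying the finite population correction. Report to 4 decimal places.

10.3649

f = n/N = 4952/25194 = 0.19655474.
SE_no-fpc = √(s²/n) = 215.88754; SE_fpc = √((1−f)s²/n) = 193.51103.
Ratio = √(1−f) = 0.89635108. Reduction = 100·(1 − 0.89635108) = 10.3649%.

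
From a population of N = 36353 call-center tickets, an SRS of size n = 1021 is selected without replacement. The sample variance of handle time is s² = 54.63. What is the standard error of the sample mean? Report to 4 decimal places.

0.2280

Under SRS without replacement, Var(ȳ) = (1 − f)·s²/n with f = n/N = 1021/36353 = 0.02808572.
Var(ȳ) = (1 − 0.02808572)·54.63/1021 = 0.97191428·0.053506366 = 0.052003602.
SE(ȳ) = √(0.052003602) = 0.2280.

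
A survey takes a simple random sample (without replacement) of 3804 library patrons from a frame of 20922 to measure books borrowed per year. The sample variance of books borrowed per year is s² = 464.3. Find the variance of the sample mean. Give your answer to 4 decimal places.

Under SRS without replacement, Var(ȳ) = (1 − f)·s²/n with f = n/N = 3804/20922 = 0.18181818.
Var(ȳ) = (1 − 0.18181818)·464.3/3804 = 0.81818182·0.12205573 = 0.09986378.

0.0999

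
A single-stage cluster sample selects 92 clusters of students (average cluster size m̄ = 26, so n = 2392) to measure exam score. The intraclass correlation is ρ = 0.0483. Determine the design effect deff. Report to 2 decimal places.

deff = 1 + (26 − 1)·0.0483 = 1 + 1.2075 = 2.2075.

2.21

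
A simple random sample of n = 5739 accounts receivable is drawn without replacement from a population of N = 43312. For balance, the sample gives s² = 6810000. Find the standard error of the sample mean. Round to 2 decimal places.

32.08

Under SRS without replacement, Var(ȳ) = (1 − f)·s²/n with f = n/N = 5739/43312 = 0.13250369.
Var(ȳ) = (1 − 0.13250369)·6810000/5739 = 0.86749631·1186.6179 = 1029.3866.
SE(ȳ) = √(1029.3866) = 32.08.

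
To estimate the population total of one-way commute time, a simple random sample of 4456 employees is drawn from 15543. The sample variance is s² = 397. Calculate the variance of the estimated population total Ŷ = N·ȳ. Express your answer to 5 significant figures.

1.5353 × 10^7

Var(Ŷ) = N²·Var(ȳ) = N²·(1 − n/N)·s²/n.
f = 4456/15543 = 0.28668854; Var(ȳ) = 0.71331146·397/4456 = 0.063551313.
Var(Ŷ) = 15543² · 0.063551313 = 1.5353034 × 10^7.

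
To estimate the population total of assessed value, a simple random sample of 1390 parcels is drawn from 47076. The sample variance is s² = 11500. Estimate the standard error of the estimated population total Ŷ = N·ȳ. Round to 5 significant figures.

133390

Var(Ŷ) = N²·Var(ȳ) = N²·(1 − n/N)·s²/n.
f = 1390/47076 = 0.02952672; Var(ȳ) = 0.97047328·11500/1390 = 8.0290955.
Var(Ŷ) = 47076² · 8.0290955 = 1.7793678 × 10^10.
SE(Ŷ) = √(1.7793678 × 10^10) = 133390.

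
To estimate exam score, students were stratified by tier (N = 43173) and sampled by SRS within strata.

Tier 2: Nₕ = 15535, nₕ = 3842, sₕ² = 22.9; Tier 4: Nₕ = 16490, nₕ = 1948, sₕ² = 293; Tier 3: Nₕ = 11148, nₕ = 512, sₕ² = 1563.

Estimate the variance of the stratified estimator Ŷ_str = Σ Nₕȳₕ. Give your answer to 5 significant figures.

3.9911 × 10^8

Var(Ŷ_str) = Σₕ Nₕ²(1 − fₕ)sₕ²/nₕ.
Tier 2: 15535²·(1 − 3842/15535)·22.9/3842 = 1.0827179 × 10^6.
Tier 4: 16490²·(1 − 1948/16490)·293/1948 = 3.6068116 × 10^7.
Tier 3: 11148²·(1 − 512/11148)·1563/512 = 3.6196311 × 10^8.
Sum = 3.9911394 × 10^8.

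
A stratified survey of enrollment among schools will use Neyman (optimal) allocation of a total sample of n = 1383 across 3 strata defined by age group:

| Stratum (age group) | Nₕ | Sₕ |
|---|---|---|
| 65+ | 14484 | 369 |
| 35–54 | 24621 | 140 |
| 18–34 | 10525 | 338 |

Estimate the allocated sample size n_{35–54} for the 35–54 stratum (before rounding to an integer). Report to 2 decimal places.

Neyman allocation: nₕ = n·NₕSₕ / Σⱼ NⱼSⱼ.
Σ NⱼSⱼ = 14484·369 + 24621·140 + 10525·338 = 1.2348986 × 10^7.
n_{35–54} = 1383·24621·140 / (1.2348986 × 10^7) = 386.03.

386.03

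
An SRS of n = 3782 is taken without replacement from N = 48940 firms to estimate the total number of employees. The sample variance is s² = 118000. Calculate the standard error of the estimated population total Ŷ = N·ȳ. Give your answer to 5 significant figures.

Var(Ŷ) = N²·Var(ȳ) = N²·(1 − n/N)·s²/n.
f = 3782/48940 = 0.07727830; Var(ȳ) = 0.92272170·118000/3782 = 28.789307.
Var(Ŷ) = 48940² · 28.789307 = 6.8953949 × 10^10.
SE(Ŷ) = √(6.8953949 × 10^10) = 262590.

262590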